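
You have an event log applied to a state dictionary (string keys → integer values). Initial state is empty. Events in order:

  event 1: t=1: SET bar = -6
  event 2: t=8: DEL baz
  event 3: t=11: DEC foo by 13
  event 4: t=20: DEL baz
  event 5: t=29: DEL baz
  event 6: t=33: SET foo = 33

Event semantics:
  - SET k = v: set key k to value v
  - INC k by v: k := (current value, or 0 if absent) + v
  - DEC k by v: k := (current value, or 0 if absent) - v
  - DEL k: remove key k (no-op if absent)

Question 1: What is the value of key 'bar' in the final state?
Track key 'bar' through all 6 events:
  event 1 (t=1: SET bar = -6): bar (absent) -> -6
  event 2 (t=8: DEL baz): bar unchanged
  event 3 (t=11: DEC foo by 13): bar unchanged
  event 4 (t=20: DEL baz): bar unchanged
  event 5 (t=29: DEL baz): bar unchanged
  event 6 (t=33: SET foo = 33): bar unchanged
Final: bar = -6

Answer: -6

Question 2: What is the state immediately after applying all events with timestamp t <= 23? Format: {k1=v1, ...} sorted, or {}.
Apply events with t <= 23 (4 events):
  after event 1 (t=1: SET bar = -6): {bar=-6}
  after event 2 (t=8: DEL baz): {bar=-6}
  after event 3 (t=11: DEC foo by 13): {bar=-6, foo=-13}
  after event 4 (t=20: DEL baz): {bar=-6, foo=-13}

Answer: {bar=-6, foo=-13}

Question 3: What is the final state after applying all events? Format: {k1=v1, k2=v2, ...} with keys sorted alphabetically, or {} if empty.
Answer: {bar=-6, foo=33}

Derivation:
  after event 1 (t=1: SET bar = -6): {bar=-6}
  after event 2 (t=8: DEL baz): {bar=-6}
  after event 3 (t=11: DEC foo by 13): {bar=-6, foo=-13}
  after event 4 (t=20: DEL baz): {bar=-6, foo=-13}
  after event 5 (t=29: DEL baz): {bar=-6, foo=-13}
  after event 6 (t=33: SET foo = 33): {bar=-6, foo=33}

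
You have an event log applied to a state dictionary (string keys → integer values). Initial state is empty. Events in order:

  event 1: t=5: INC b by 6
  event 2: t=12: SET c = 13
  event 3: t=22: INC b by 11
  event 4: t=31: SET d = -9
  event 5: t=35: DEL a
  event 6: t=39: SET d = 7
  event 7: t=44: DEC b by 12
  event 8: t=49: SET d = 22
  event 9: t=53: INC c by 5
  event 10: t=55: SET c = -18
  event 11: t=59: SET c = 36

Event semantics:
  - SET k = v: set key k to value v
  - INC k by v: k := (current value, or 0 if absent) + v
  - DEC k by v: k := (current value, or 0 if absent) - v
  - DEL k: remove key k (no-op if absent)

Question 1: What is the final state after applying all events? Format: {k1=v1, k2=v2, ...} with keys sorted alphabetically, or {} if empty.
Answer: {b=5, c=36, d=22}

Derivation:
  after event 1 (t=5: INC b by 6): {b=6}
  after event 2 (t=12: SET c = 13): {b=6, c=13}
  after event 3 (t=22: INC b by 11): {b=17, c=13}
  after event 4 (t=31: SET d = -9): {b=17, c=13, d=-9}
  after event 5 (t=35: DEL a): {b=17, c=13, d=-9}
  after event 6 (t=39: SET d = 7): {b=17, c=13, d=7}
  after event 7 (t=44: DEC b by 12): {b=5, c=13, d=7}
  after event 8 (t=49: SET d = 22): {b=5, c=13, d=22}
  after event 9 (t=53: INC c by 5): {b=5, c=18, d=22}
  after event 10 (t=55: SET c = -18): {b=5, c=-18, d=22}
  after event 11 (t=59: SET c = 36): {b=5, c=36, d=22}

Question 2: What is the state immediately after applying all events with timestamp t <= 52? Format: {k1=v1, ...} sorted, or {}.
Apply events with t <= 52 (8 events):
  after event 1 (t=5: INC b by 6): {b=6}
  after event 2 (t=12: SET c = 13): {b=6, c=13}
  after event 3 (t=22: INC b by 11): {b=17, c=13}
  after event 4 (t=31: SET d = -9): {b=17, c=13, d=-9}
  after event 5 (t=35: DEL a): {b=17, c=13, d=-9}
  after event 6 (t=39: SET d = 7): {b=17, c=13, d=7}
  after event 7 (t=44: DEC b by 12): {b=5, c=13, d=7}
  after event 8 (t=49: SET d = 22): {b=5, c=13, d=22}

Answer: {b=5, c=13, d=22}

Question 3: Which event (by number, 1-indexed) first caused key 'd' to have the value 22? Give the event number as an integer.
Answer: 8

Derivation:
Looking for first event where d becomes 22:
  event 4: d = -9
  event 5: d = -9
  event 6: d = 7
  event 7: d = 7
  event 8: d 7 -> 22  <-- first match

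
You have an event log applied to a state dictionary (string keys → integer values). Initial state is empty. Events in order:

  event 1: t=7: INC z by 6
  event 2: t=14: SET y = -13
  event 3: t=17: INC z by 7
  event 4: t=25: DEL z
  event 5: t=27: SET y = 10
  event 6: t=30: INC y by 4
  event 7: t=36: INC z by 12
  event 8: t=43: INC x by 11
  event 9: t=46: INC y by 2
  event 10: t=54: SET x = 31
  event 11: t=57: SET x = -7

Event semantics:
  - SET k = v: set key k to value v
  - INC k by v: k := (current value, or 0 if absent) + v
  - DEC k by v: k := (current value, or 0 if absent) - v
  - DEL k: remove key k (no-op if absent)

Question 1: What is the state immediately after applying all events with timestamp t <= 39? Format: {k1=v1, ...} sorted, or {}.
Answer: {y=14, z=12}

Derivation:
Apply events with t <= 39 (7 events):
  after event 1 (t=7: INC z by 6): {z=6}
  after event 2 (t=14: SET y = -13): {y=-13, z=6}
  after event 3 (t=17: INC z by 7): {y=-13, z=13}
  after event 4 (t=25: DEL z): {y=-13}
  after event 5 (t=27: SET y = 10): {y=10}
  after event 6 (t=30: INC y by 4): {y=14}
  after event 7 (t=36: INC z by 12): {y=14, z=12}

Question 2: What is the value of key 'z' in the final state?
Track key 'z' through all 11 events:
  event 1 (t=7: INC z by 6): z (absent) -> 6
  event 2 (t=14: SET y = -13): z unchanged
  event 3 (t=17: INC z by 7): z 6 -> 13
  event 4 (t=25: DEL z): z 13 -> (absent)
  event 5 (t=27: SET y = 10): z unchanged
  event 6 (t=30: INC y by 4): z unchanged
  event 7 (t=36: INC z by 12): z (absent) -> 12
  event 8 (t=43: INC x by 11): z unchanged
  event 9 (t=46: INC y by 2): z unchanged
  event 10 (t=54: SET x = 31): z unchanged
  event 11 (t=57: SET x = -7): z unchanged
Final: z = 12

Answer: 12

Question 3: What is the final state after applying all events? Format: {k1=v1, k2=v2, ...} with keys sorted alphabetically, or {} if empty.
  after event 1 (t=7: INC z by 6): {z=6}
  after event 2 (t=14: SET y = -13): {y=-13, z=6}
  after event 3 (t=17: INC z by 7): {y=-13, z=13}
  after event 4 (t=25: DEL z): {y=-13}
  after event 5 (t=27: SET y = 10): {y=10}
  after event 6 (t=30: INC y by 4): {y=14}
  after event 7 (t=36: INC z by 12): {y=14, z=12}
  after event 8 (t=43: INC x by 11): {x=11, y=14, z=12}
  after event 9 (t=46: INC y by 2): {x=11, y=16, z=12}
  after event 10 (t=54: SET x = 31): {x=31, y=16, z=12}
  after event 11 (t=57: SET x = -7): {x=-7, y=16, z=12}

Answer: {x=-7, y=16, z=12}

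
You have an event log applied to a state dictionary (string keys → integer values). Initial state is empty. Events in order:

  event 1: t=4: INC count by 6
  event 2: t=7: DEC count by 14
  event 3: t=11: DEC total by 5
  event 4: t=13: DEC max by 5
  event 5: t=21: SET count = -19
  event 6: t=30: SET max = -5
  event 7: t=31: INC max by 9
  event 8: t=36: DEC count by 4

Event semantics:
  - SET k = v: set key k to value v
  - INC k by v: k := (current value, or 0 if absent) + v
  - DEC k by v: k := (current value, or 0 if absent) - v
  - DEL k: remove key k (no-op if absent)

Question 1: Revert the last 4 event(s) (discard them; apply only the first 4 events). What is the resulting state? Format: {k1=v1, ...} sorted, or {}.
Keep first 4 events (discard last 4):
  after event 1 (t=4: INC count by 6): {count=6}
  after event 2 (t=7: DEC count by 14): {count=-8}
  after event 3 (t=11: DEC total by 5): {count=-8, total=-5}
  after event 4 (t=13: DEC max by 5): {count=-8, max=-5, total=-5}

Answer: {count=-8, max=-5, total=-5}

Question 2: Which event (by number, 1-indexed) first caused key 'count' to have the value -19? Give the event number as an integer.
Answer: 5

Derivation:
Looking for first event where count becomes -19:
  event 1: count = 6
  event 2: count = -8
  event 3: count = -8
  event 4: count = -8
  event 5: count -8 -> -19  <-- first match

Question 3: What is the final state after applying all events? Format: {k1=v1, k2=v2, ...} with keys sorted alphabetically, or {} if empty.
Answer: {count=-23, max=4, total=-5}

Derivation:
  after event 1 (t=4: INC count by 6): {count=6}
  after event 2 (t=7: DEC count by 14): {count=-8}
  after event 3 (t=11: DEC total by 5): {count=-8, total=-5}
  after event 4 (t=13: DEC max by 5): {count=-8, max=-5, total=-5}
  after event 5 (t=21: SET count = -19): {count=-19, max=-5, total=-5}
  after event 6 (t=30: SET max = -5): {count=-19, max=-5, total=-5}
  after event 7 (t=31: INC max by 9): {count=-19, max=4, total=-5}
  after event 8 (t=36: DEC count by 4): {count=-23, max=4, total=-5}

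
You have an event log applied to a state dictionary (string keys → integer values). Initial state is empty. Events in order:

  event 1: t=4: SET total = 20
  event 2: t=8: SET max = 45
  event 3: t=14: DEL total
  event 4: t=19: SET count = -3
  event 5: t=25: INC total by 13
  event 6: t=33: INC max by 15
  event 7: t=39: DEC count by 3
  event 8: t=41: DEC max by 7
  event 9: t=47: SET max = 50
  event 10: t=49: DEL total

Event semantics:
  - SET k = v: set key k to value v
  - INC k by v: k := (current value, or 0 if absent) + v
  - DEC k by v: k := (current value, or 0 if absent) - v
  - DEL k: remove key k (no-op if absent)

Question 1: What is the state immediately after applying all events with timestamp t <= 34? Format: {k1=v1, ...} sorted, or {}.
Apply events with t <= 34 (6 events):
  after event 1 (t=4: SET total = 20): {total=20}
  after event 2 (t=8: SET max = 45): {max=45, total=20}
  after event 3 (t=14: DEL total): {max=45}
  after event 4 (t=19: SET count = -3): {count=-3, max=45}
  after event 5 (t=25: INC total by 13): {count=-3, max=45, total=13}
  after event 6 (t=33: INC max by 15): {count=-3, max=60, total=13}

Answer: {count=-3, max=60, total=13}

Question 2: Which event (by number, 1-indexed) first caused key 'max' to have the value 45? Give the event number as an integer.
Looking for first event where max becomes 45:
  event 2: max (absent) -> 45  <-- first match

Answer: 2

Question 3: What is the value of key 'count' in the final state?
Answer: -6

Derivation:
Track key 'count' through all 10 events:
  event 1 (t=4: SET total = 20): count unchanged
  event 2 (t=8: SET max = 45): count unchanged
  event 3 (t=14: DEL total): count unchanged
  event 4 (t=19: SET count = -3): count (absent) -> -3
  event 5 (t=25: INC total by 13): count unchanged
  event 6 (t=33: INC max by 15): count unchanged
  event 7 (t=39: DEC count by 3): count -3 -> -6
  event 8 (t=41: DEC max by 7): count unchanged
  event 9 (t=47: SET max = 50): count unchanged
  event 10 (t=49: DEL total): count unchanged
Final: count = -6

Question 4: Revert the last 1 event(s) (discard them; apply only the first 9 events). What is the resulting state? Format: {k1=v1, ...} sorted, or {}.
Answer: {count=-6, max=50, total=13}

Derivation:
Keep first 9 events (discard last 1):
  after event 1 (t=4: SET total = 20): {total=20}
  after event 2 (t=8: SET max = 45): {max=45, total=20}
  after event 3 (t=14: DEL total): {max=45}
  after event 4 (t=19: SET count = -3): {count=-3, max=45}
  after event 5 (t=25: INC total by 13): {count=-3, max=45, total=13}
  after event 6 (t=33: INC max by 15): {count=-3, max=60, total=13}
  after event 7 (t=39: DEC count by 3): {count=-6, max=60, total=13}
  after event 8 (t=41: DEC max by 7): {count=-6, max=53, total=13}
  after event 9 (t=47: SET max = 50): {count=-6, max=50, total=13}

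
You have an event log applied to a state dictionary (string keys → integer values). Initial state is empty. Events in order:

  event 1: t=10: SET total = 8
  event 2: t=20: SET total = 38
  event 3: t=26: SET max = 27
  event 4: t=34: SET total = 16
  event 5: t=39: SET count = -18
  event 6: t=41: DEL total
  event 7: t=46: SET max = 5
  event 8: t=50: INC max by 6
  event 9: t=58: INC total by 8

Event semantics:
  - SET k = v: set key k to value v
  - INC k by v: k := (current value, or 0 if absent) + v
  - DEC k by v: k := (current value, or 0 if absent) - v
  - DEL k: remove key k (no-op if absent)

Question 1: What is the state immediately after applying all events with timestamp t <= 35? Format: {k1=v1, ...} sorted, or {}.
Apply events with t <= 35 (4 events):
  after event 1 (t=10: SET total = 8): {total=8}
  after event 2 (t=20: SET total = 38): {total=38}
  after event 3 (t=26: SET max = 27): {max=27, total=38}
  after event 4 (t=34: SET total = 16): {max=27, total=16}

Answer: {max=27, total=16}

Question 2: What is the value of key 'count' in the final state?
Answer: -18

Derivation:
Track key 'count' through all 9 events:
  event 1 (t=10: SET total = 8): count unchanged
  event 2 (t=20: SET total = 38): count unchanged
  event 3 (t=26: SET max = 27): count unchanged
  event 4 (t=34: SET total = 16): count unchanged
  event 5 (t=39: SET count = -18): count (absent) -> -18
  event 6 (t=41: DEL total): count unchanged
  event 7 (t=46: SET max = 5): count unchanged
  event 8 (t=50: INC max by 6): count unchanged
  event 9 (t=58: INC total by 8): count unchanged
Final: count = -18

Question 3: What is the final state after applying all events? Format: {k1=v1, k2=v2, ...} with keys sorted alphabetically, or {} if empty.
  after event 1 (t=10: SET total = 8): {total=8}
  after event 2 (t=20: SET total = 38): {total=38}
  after event 3 (t=26: SET max = 27): {max=27, total=38}
  after event 4 (t=34: SET total = 16): {max=27, total=16}
  after event 5 (t=39: SET count = -18): {count=-18, max=27, total=16}
  after event 6 (t=41: DEL total): {count=-18, max=27}
  after event 7 (t=46: SET max = 5): {count=-18, max=5}
  after event 8 (t=50: INC max by 6): {count=-18, max=11}
  after event 9 (t=58: INC total by 8): {count=-18, max=11, total=8}

Answer: {count=-18, max=11, total=8}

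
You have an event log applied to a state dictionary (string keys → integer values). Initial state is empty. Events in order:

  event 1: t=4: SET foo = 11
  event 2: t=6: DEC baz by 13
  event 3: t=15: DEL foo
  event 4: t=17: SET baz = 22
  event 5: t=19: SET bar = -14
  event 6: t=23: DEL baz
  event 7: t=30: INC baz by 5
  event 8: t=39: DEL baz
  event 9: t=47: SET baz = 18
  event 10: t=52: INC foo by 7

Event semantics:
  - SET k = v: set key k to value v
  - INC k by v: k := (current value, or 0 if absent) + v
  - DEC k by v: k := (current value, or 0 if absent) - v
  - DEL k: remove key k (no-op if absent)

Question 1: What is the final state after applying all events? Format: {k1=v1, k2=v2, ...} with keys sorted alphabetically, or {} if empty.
Answer: {bar=-14, baz=18, foo=7}

Derivation:
  after event 1 (t=4: SET foo = 11): {foo=11}
  after event 2 (t=6: DEC baz by 13): {baz=-13, foo=11}
  after event 3 (t=15: DEL foo): {baz=-13}
  after event 4 (t=17: SET baz = 22): {baz=22}
  after event 5 (t=19: SET bar = -14): {bar=-14, baz=22}
  after event 6 (t=23: DEL baz): {bar=-14}
  after event 7 (t=30: INC baz by 5): {bar=-14, baz=5}
  after event 8 (t=39: DEL baz): {bar=-14}
  after event 9 (t=47: SET baz = 18): {bar=-14, baz=18}
  after event 10 (t=52: INC foo by 7): {bar=-14, baz=18, foo=7}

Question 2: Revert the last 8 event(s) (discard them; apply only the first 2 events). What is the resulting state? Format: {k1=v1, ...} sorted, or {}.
Answer: {baz=-13, foo=11}

Derivation:
Keep first 2 events (discard last 8):
  after event 1 (t=4: SET foo = 11): {foo=11}
  after event 2 (t=6: DEC baz by 13): {baz=-13, foo=11}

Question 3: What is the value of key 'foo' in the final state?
Answer: 7

Derivation:
Track key 'foo' through all 10 events:
  event 1 (t=4: SET foo = 11): foo (absent) -> 11
  event 2 (t=6: DEC baz by 13): foo unchanged
  event 3 (t=15: DEL foo): foo 11 -> (absent)
  event 4 (t=17: SET baz = 22): foo unchanged
  event 5 (t=19: SET bar = -14): foo unchanged
  event 6 (t=23: DEL baz): foo unchanged
  event 7 (t=30: INC baz by 5): foo unchanged
  event 8 (t=39: DEL baz): foo unchanged
  event 9 (t=47: SET baz = 18): foo unchanged
  event 10 (t=52: INC foo by 7): foo (absent) -> 7
Final: foo = 7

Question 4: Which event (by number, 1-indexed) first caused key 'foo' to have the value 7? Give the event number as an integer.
Answer: 10

Derivation:
Looking for first event where foo becomes 7:
  event 1: foo = 11
  event 2: foo = 11
  event 3: foo = (absent)
  event 10: foo (absent) -> 7  <-- first match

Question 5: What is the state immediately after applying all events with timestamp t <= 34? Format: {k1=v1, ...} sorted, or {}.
Apply events with t <= 34 (7 events):
  after event 1 (t=4: SET foo = 11): {foo=11}
  after event 2 (t=6: DEC baz by 13): {baz=-13, foo=11}
  after event 3 (t=15: DEL foo): {baz=-13}
  after event 4 (t=17: SET baz = 22): {baz=22}
  after event 5 (t=19: SET bar = -14): {bar=-14, baz=22}
  after event 6 (t=23: DEL baz): {bar=-14}
  after event 7 (t=30: INC baz by 5): {bar=-14, baz=5}

Answer: {bar=-14, baz=5}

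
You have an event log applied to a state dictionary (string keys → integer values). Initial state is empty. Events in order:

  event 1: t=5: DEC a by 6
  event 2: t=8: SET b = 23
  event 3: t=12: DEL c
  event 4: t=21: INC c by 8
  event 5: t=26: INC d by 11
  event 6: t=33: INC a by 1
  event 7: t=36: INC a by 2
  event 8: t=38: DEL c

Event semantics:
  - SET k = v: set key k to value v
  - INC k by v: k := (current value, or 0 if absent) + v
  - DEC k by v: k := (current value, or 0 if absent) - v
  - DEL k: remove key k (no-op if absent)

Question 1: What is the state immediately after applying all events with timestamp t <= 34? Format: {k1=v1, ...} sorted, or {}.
Answer: {a=-5, b=23, c=8, d=11}

Derivation:
Apply events with t <= 34 (6 events):
  after event 1 (t=5: DEC a by 6): {a=-6}
  after event 2 (t=8: SET b = 23): {a=-6, b=23}
  after event 3 (t=12: DEL c): {a=-6, b=23}
  after event 4 (t=21: INC c by 8): {a=-6, b=23, c=8}
  after event 5 (t=26: INC d by 11): {a=-6, b=23, c=8, d=11}
  after event 6 (t=33: INC a by 1): {a=-5, b=23, c=8, d=11}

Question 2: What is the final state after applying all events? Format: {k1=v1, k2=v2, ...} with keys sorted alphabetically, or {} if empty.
Answer: {a=-3, b=23, d=11}

Derivation:
  after event 1 (t=5: DEC a by 6): {a=-6}
  after event 2 (t=8: SET b = 23): {a=-6, b=23}
  after event 3 (t=12: DEL c): {a=-6, b=23}
  after event 4 (t=21: INC c by 8): {a=-6, b=23, c=8}
  after event 5 (t=26: INC d by 11): {a=-6, b=23, c=8, d=11}
  after event 6 (t=33: INC a by 1): {a=-5, b=23, c=8, d=11}
  after event 7 (t=36: INC a by 2): {a=-3, b=23, c=8, d=11}
  after event 8 (t=38: DEL c): {a=-3, b=23, d=11}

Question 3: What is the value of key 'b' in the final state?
Answer: 23

Derivation:
Track key 'b' through all 8 events:
  event 1 (t=5: DEC a by 6): b unchanged
  event 2 (t=8: SET b = 23): b (absent) -> 23
  event 3 (t=12: DEL c): b unchanged
  event 4 (t=21: INC c by 8): b unchanged
  event 5 (t=26: INC d by 11): b unchanged
  event 6 (t=33: INC a by 1): b unchanged
  event 7 (t=36: INC a by 2): b unchanged
  event 8 (t=38: DEL c): b unchanged
Final: b = 23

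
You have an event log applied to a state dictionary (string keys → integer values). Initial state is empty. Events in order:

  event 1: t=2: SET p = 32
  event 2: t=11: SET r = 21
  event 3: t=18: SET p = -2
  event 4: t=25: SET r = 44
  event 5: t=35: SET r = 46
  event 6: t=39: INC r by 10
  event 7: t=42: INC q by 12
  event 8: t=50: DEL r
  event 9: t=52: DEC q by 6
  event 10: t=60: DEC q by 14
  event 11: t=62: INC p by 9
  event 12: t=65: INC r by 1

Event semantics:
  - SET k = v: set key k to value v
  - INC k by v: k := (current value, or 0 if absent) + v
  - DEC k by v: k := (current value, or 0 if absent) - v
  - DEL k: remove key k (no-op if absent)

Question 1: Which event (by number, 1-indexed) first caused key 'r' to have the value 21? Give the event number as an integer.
Answer: 2

Derivation:
Looking for first event where r becomes 21:
  event 2: r (absent) -> 21  <-- first match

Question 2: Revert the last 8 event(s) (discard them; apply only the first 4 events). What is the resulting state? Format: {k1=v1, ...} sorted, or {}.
Answer: {p=-2, r=44}

Derivation:
Keep first 4 events (discard last 8):
  after event 1 (t=2: SET p = 32): {p=32}
  after event 2 (t=11: SET r = 21): {p=32, r=21}
  after event 3 (t=18: SET p = -2): {p=-2, r=21}
  after event 4 (t=25: SET r = 44): {p=-2, r=44}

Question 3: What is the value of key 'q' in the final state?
Answer: -8

Derivation:
Track key 'q' through all 12 events:
  event 1 (t=2: SET p = 32): q unchanged
  event 2 (t=11: SET r = 21): q unchanged
  event 3 (t=18: SET p = -2): q unchanged
  event 4 (t=25: SET r = 44): q unchanged
  event 5 (t=35: SET r = 46): q unchanged
  event 6 (t=39: INC r by 10): q unchanged
  event 7 (t=42: INC q by 12): q (absent) -> 12
  event 8 (t=50: DEL r): q unchanged
  event 9 (t=52: DEC q by 6): q 12 -> 6
  event 10 (t=60: DEC q by 14): q 6 -> -8
  event 11 (t=62: INC p by 9): q unchanged
  event 12 (t=65: INC r by 1): q unchanged
Final: q = -8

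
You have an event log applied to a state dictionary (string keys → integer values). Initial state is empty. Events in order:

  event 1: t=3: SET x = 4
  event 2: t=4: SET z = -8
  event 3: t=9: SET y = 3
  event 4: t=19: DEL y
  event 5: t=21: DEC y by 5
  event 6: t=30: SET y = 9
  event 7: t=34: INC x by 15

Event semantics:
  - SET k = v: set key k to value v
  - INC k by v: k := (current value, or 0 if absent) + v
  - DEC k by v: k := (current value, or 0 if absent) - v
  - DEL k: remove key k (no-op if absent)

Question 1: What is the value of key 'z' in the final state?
Track key 'z' through all 7 events:
  event 1 (t=3: SET x = 4): z unchanged
  event 2 (t=4: SET z = -8): z (absent) -> -8
  event 3 (t=9: SET y = 3): z unchanged
  event 4 (t=19: DEL y): z unchanged
  event 5 (t=21: DEC y by 5): z unchanged
  event 6 (t=30: SET y = 9): z unchanged
  event 7 (t=34: INC x by 15): z unchanged
Final: z = -8

Answer: -8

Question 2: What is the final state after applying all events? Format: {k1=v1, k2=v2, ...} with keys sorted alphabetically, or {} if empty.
  after event 1 (t=3: SET x = 4): {x=4}
  after event 2 (t=4: SET z = -8): {x=4, z=-8}
  after event 3 (t=9: SET y = 3): {x=4, y=3, z=-8}
  after event 4 (t=19: DEL y): {x=4, z=-8}
  after event 5 (t=21: DEC y by 5): {x=4, y=-5, z=-8}
  after event 6 (t=30: SET y = 9): {x=4, y=9, z=-8}
  after event 7 (t=34: INC x by 15): {x=19, y=9, z=-8}

Answer: {x=19, y=9, z=-8}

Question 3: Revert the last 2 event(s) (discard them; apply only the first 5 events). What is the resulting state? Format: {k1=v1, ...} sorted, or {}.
Keep first 5 events (discard last 2):
  after event 1 (t=3: SET x = 4): {x=4}
  after event 2 (t=4: SET z = -8): {x=4, z=-8}
  after event 3 (t=9: SET y = 3): {x=4, y=3, z=-8}
  after event 4 (t=19: DEL y): {x=4, z=-8}
  after event 5 (t=21: DEC y by 5): {x=4, y=-5, z=-8}

Answer: {x=4, y=-5, z=-8}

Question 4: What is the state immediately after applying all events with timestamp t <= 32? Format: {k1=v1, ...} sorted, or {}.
Apply events with t <= 32 (6 events):
  after event 1 (t=3: SET x = 4): {x=4}
  after event 2 (t=4: SET z = -8): {x=4, z=-8}
  after event 3 (t=9: SET y = 3): {x=4, y=3, z=-8}
  after event 4 (t=19: DEL y): {x=4, z=-8}
  after event 5 (t=21: DEC y by 5): {x=4, y=-5, z=-8}
  after event 6 (t=30: SET y = 9): {x=4, y=9, z=-8}

Answer: {x=4, y=9, z=-8}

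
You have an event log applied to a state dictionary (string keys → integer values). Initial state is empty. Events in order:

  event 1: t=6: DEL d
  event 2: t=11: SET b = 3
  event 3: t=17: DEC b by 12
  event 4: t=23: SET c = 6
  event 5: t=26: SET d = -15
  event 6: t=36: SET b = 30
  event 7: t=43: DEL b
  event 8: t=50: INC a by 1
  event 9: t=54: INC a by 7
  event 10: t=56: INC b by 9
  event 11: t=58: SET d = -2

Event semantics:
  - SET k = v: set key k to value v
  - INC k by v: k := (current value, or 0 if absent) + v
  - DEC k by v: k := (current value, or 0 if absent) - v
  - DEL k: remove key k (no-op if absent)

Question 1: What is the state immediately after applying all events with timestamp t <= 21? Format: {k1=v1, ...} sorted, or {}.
Answer: {b=-9}

Derivation:
Apply events with t <= 21 (3 events):
  after event 1 (t=6: DEL d): {}
  after event 2 (t=11: SET b = 3): {b=3}
  after event 3 (t=17: DEC b by 12): {b=-9}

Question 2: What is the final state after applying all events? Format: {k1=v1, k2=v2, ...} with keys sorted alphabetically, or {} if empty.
Answer: {a=8, b=9, c=6, d=-2}

Derivation:
  after event 1 (t=6: DEL d): {}
  after event 2 (t=11: SET b = 3): {b=3}
  after event 3 (t=17: DEC b by 12): {b=-9}
  after event 4 (t=23: SET c = 6): {b=-9, c=6}
  after event 5 (t=26: SET d = -15): {b=-9, c=6, d=-15}
  after event 6 (t=36: SET b = 30): {b=30, c=6, d=-15}
  after event 7 (t=43: DEL b): {c=6, d=-15}
  after event 8 (t=50: INC a by 1): {a=1, c=6, d=-15}
  after event 9 (t=54: INC a by 7): {a=8, c=6, d=-15}
  after event 10 (t=56: INC b by 9): {a=8, b=9, c=6, d=-15}
  after event 11 (t=58: SET d = -2): {a=8, b=9, c=6, d=-2}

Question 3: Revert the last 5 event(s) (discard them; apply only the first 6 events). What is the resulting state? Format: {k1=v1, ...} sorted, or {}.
Answer: {b=30, c=6, d=-15}

Derivation:
Keep first 6 events (discard last 5):
  after event 1 (t=6: DEL d): {}
  after event 2 (t=11: SET b = 3): {b=3}
  after event 3 (t=17: DEC b by 12): {b=-9}
  after event 4 (t=23: SET c = 6): {b=-9, c=6}
  after event 5 (t=26: SET d = -15): {b=-9, c=6, d=-15}
  after event 6 (t=36: SET b = 30): {b=30, c=6, d=-15}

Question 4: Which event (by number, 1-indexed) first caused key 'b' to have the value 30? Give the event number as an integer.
Looking for first event where b becomes 30:
  event 2: b = 3
  event 3: b = -9
  event 4: b = -9
  event 5: b = -9
  event 6: b -9 -> 30  <-- first match

Answer: 6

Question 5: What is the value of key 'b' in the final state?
Track key 'b' through all 11 events:
  event 1 (t=6: DEL d): b unchanged
  event 2 (t=11: SET b = 3): b (absent) -> 3
  event 3 (t=17: DEC b by 12): b 3 -> -9
  event 4 (t=23: SET c = 6): b unchanged
  event 5 (t=26: SET d = -15): b unchanged
  event 6 (t=36: SET b = 30): b -9 -> 30
  event 7 (t=43: DEL b): b 30 -> (absent)
  event 8 (t=50: INC a by 1): b unchanged
  event 9 (t=54: INC a by 7): b unchanged
  event 10 (t=56: INC b by 9): b (absent) -> 9
  event 11 (t=58: SET d = -2): b unchanged
Final: b = 9

Answer: 9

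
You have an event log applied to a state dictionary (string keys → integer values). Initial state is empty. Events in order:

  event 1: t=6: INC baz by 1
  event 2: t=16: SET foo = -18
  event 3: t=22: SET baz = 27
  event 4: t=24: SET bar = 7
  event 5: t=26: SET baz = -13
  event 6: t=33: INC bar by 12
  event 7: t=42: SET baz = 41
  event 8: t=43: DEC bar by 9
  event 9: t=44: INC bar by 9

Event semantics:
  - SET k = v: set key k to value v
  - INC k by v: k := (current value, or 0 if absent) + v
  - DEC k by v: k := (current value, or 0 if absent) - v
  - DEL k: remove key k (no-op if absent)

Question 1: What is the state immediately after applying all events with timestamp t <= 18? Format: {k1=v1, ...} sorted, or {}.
Answer: {baz=1, foo=-18}

Derivation:
Apply events with t <= 18 (2 events):
  after event 1 (t=6: INC baz by 1): {baz=1}
  after event 2 (t=16: SET foo = -18): {baz=1, foo=-18}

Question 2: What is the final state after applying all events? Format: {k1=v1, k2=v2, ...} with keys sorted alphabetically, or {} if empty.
Answer: {bar=19, baz=41, foo=-18}

Derivation:
  after event 1 (t=6: INC baz by 1): {baz=1}
  after event 2 (t=16: SET foo = -18): {baz=1, foo=-18}
  after event 3 (t=22: SET baz = 27): {baz=27, foo=-18}
  after event 4 (t=24: SET bar = 7): {bar=7, baz=27, foo=-18}
  after event 5 (t=26: SET baz = -13): {bar=7, baz=-13, foo=-18}
  after event 6 (t=33: INC bar by 12): {bar=19, baz=-13, foo=-18}
  after event 7 (t=42: SET baz = 41): {bar=19, baz=41, foo=-18}
  after event 8 (t=43: DEC bar by 9): {bar=10, baz=41, foo=-18}
  after event 9 (t=44: INC bar by 9): {bar=19, baz=41, foo=-18}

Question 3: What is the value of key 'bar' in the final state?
Track key 'bar' through all 9 events:
  event 1 (t=6: INC baz by 1): bar unchanged
  event 2 (t=16: SET foo = -18): bar unchanged
  event 3 (t=22: SET baz = 27): bar unchanged
  event 4 (t=24: SET bar = 7): bar (absent) -> 7
  event 5 (t=26: SET baz = -13): bar unchanged
  event 6 (t=33: INC bar by 12): bar 7 -> 19
  event 7 (t=42: SET baz = 41): bar unchanged
  event 8 (t=43: DEC bar by 9): bar 19 -> 10
  event 9 (t=44: INC bar by 9): bar 10 -> 19
Final: bar = 19

Answer: 19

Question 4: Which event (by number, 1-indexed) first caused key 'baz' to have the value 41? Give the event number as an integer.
Looking for first event where baz becomes 41:
  event 1: baz = 1
  event 2: baz = 1
  event 3: baz = 27
  event 4: baz = 27
  event 5: baz = -13
  event 6: baz = -13
  event 7: baz -13 -> 41  <-- first match

Answer: 7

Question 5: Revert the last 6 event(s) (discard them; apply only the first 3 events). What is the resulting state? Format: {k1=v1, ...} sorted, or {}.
Answer: {baz=27, foo=-18}

Derivation:
Keep first 3 events (discard last 6):
  after event 1 (t=6: INC baz by 1): {baz=1}
  after event 2 (t=16: SET foo = -18): {baz=1, foo=-18}
  after event 3 (t=22: SET baz = 27): {baz=27, foo=-18}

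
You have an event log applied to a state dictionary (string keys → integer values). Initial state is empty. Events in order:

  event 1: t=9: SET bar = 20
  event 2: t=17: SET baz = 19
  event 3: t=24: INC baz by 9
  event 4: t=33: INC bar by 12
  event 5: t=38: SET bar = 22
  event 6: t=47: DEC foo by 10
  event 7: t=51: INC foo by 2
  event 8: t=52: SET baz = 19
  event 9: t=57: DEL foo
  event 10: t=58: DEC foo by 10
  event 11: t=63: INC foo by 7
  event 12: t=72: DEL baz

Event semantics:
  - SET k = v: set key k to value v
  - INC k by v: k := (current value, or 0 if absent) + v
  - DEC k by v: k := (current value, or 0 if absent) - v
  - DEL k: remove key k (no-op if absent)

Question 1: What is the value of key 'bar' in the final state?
Track key 'bar' through all 12 events:
  event 1 (t=9: SET bar = 20): bar (absent) -> 20
  event 2 (t=17: SET baz = 19): bar unchanged
  event 3 (t=24: INC baz by 9): bar unchanged
  event 4 (t=33: INC bar by 12): bar 20 -> 32
  event 5 (t=38: SET bar = 22): bar 32 -> 22
  event 6 (t=47: DEC foo by 10): bar unchanged
  event 7 (t=51: INC foo by 2): bar unchanged
  event 8 (t=52: SET baz = 19): bar unchanged
  event 9 (t=57: DEL foo): bar unchanged
  event 10 (t=58: DEC foo by 10): bar unchanged
  event 11 (t=63: INC foo by 7): bar unchanged
  event 12 (t=72: DEL baz): bar unchanged
Final: bar = 22

Answer: 22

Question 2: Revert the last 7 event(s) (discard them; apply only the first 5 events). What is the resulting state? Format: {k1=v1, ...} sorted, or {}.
Keep first 5 events (discard last 7):
  after event 1 (t=9: SET bar = 20): {bar=20}
  after event 2 (t=17: SET baz = 19): {bar=20, baz=19}
  after event 3 (t=24: INC baz by 9): {bar=20, baz=28}
  after event 4 (t=33: INC bar by 12): {bar=32, baz=28}
  after event 5 (t=38: SET bar = 22): {bar=22, baz=28}

Answer: {bar=22, baz=28}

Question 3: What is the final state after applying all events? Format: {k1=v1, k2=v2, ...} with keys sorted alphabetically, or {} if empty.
  after event 1 (t=9: SET bar = 20): {bar=20}
  after event 2 (t=17: SET baz = 19): {bar=20, baz=19}
  after event 3 (t=24: INC baz by 9): {bar=20, baz=28}
  after event 4 (t=33: INC bar by 12): {bar=32, baz=28}
  after event 5 (t=38: SET bar = 22): {bar=22, baz=28}
  after event 6 (t=47: DEC foo by 10): {bar=22, baz=28, foo=-10}
  after event 7 (t=51: INC foo by 2): {bar=22, baz=28, foo=-8}
  after event 8 (t=52: SET baz = 19): {bar=22, baz=19, foo=-8}
  after event 9 (t=57: DEL foo): {bar=22, baz=19}
  after event 10 (t=58: DEC foo by 10): {bar=22, baz=19, foo=-10}
  after event 11 (t=63: INC foo by 7): {bar=22, baz=19, foo=-3}
  after event 12 (t=72: DEL baz): {bar=22, foo=-3}

Answer: {bar=22, foo=-3}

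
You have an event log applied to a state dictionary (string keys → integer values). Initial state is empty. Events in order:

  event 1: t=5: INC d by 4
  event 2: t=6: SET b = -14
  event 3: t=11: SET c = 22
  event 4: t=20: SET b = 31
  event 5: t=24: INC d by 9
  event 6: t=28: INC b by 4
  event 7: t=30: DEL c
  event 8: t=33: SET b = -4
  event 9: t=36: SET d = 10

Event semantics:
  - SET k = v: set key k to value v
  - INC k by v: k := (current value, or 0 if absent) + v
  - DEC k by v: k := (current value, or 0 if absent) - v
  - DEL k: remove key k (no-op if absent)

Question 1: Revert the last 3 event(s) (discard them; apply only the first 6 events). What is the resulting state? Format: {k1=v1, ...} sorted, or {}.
Keep first 6 events (discard last 3):
  after event 1 (t=5: INC d by 4): {d=4}
  after event 2 (t=6: SET b = -14): {b=-14, d=4}
  after event 3 (t=11: SET c = 22): {b=-14, c=22, d=4}
  after event 4 (t=20: SET b = 31): {b=31, c=22, d=4}
  after event 5 (t=24: INC d by 9): {b=31, c=22, d=13}
  after event 6 (t=28: INC b by 4): {b=35, c=22, d=13}

Answer: {b=35, c=22, d=13}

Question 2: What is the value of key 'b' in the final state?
Answer: -4

Derivation:
Track key 'b' through all 9 events:
  event 1 (t=5: INC d by 4): b unchanged
  event 2 (t=6: SET b = -14): b (absent) -> -14
  event 3 (t=11: SET c = 22): b unchanged
  event 4 (t=20: SET b = 31): b -14 -> 31
  event 5 (t=24: INC d by 9): b unchanged
  event 6 (t=28: INC b by 4): b 31 -> 35
  event 7 (t=30: DEL c): b unchanged
  event 8 (t=33: SET b = -4): b 35 -> -4
  event 9 (t=36: SET d = 10): b unchanged
Final: b = -4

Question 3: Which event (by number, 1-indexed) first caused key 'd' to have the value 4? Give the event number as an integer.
Answer: 1

Derivation:
Looking for first event where d becomes 4:
  event 1: d (absent) -> 4  <-- first match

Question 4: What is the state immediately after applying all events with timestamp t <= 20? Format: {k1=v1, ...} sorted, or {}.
Apply events with t <= 20 (4 events):
  after event 1 (t=5: INC d by 4): {d=4}
  after event 2 (t=6: SET b = -14): {b=-14, d=4}
  after event 3 (t=11: SET c = 22): {b=-14, c=22, d=4}
  after event 4 (t=20: SET b = 31): {b=31, c=22, d=4}

Answer: {b=31, c=22, d=4}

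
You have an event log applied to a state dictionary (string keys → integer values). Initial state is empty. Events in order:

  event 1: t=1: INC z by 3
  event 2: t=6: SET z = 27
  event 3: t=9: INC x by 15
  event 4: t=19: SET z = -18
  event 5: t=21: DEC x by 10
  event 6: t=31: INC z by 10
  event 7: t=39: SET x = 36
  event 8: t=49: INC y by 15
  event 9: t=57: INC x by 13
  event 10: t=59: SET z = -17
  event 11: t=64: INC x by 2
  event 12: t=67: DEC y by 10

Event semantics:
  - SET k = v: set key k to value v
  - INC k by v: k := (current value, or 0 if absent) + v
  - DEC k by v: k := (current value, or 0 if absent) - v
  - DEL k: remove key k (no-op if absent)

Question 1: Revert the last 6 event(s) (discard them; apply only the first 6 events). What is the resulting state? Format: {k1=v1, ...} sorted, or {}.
Answer: {x=5, z=-8}

Derivation:
Keep first 6 events (discard last 6):
  after event 1 (t=1: INC z by 3): {z=3}
  after event 2 (t=6: SET z = 27): {z=27}
  after event 3 (t=9: INC x by 15): {x=15, z=27}
  after event 4 (t=19: SET z = -18): {x=15, z=-18}
  after event 5 (t=21: DEC x by 10): {x=5, z=-18}
  after event 6 (t=31: INC z by 10): {x=5, z=-8}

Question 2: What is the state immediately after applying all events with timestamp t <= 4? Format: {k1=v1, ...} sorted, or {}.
Answer: {z=3}

Derivation:
Apply events with t <= 4 (1 events):
  after event 1 (t=1: INC z by 3): {z=3}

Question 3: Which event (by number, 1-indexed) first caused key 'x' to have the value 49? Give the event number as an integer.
Looking for first event where x becomes 49:
  event 3: x = 15
  event 4: x = 15
  event 5: x = 5
  event 6: x = 5
  event 7: x = 36
  event 8: x = 36
  event 9: x 36 -> 49  <-- first match

Answer: 9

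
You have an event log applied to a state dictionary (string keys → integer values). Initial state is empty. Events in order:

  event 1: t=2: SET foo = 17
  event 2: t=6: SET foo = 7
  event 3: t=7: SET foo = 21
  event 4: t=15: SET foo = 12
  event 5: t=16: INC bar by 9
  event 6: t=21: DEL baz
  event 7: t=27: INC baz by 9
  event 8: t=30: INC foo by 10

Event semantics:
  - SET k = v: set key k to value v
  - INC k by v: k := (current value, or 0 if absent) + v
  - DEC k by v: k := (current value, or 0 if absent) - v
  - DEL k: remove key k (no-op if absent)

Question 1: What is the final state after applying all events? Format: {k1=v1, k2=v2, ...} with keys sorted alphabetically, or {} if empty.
  after event 1 (t=2: SET foo = 17): {foo=17}
  after event 2 (t=6: SET foo = 7): {foo=7}
  after event 3 (t=7: SET foo = 21): {foo=21}
  after event 4 (t=15: SET foo = 12): {foo=12}
  after event 5 (t=16: INC bar by 9): {bar=9, foo=12}
  after event 6 (t=21: DEL baz): {bar=9, foo=12}
  after event 7 (t=27: INC baz by 9): {bar=9, baz=9, foo=12}
  after event 8 (t=30: INC foo by 10): {bar=9, baz=9, foo=22}

Answer: {bar=9, baz=9, foo=22}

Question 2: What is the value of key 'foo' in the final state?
Track key 'foo' through all 8 events:
  event 1 (t=2: SET foo = 17): foo (absent) -> 17
  event 2 (t=6: SET foo = 7): foo 17 -> 7
  event 3 (t=7: SET foo = 21): foo 7 -> 21
  event 4 (t=15: SET foo = 12): foo 21 -> 12
  event 5 (t=16: INC bar by 9): foo unchanged
  event 6 (t=21: DEL baz): foo unchanged
  event 7 (t=27: INC baz by 9): foo unchanged
  event 8 (t=30: INC foo by 10): foo 12 -> 22
Final: foo = 22

Answer: 22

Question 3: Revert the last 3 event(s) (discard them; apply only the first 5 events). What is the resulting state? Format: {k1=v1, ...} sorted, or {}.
Keep first 5 events (discard last 3):
  after event 1 (t=2: SET foo = 17): {foo=17}
  after event 2 (t=6: SET foo = 7): {foo=7}
  after event 3 (t=7: SET foo = 21): {foo=21}
  after event 4 (t=15: SET foo = 12): {foo=12}
  after event 5 (t=16: INC bar by 9): {bar=9, foo=12}

Answer: {bar=9, foo=12}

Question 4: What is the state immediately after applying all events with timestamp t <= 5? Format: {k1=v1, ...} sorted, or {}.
Answer: {foo=17}

Derivation:
Apply events with t <= 5 (1 events):
  after event 1 (t=2: SET foo = 17): {foo=17}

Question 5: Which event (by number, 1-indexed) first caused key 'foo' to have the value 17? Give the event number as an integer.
Answer: 1

Derivation:
Looking for first event where foo becomes 17:
  event 1: foo (absent) -> 17  <-- first match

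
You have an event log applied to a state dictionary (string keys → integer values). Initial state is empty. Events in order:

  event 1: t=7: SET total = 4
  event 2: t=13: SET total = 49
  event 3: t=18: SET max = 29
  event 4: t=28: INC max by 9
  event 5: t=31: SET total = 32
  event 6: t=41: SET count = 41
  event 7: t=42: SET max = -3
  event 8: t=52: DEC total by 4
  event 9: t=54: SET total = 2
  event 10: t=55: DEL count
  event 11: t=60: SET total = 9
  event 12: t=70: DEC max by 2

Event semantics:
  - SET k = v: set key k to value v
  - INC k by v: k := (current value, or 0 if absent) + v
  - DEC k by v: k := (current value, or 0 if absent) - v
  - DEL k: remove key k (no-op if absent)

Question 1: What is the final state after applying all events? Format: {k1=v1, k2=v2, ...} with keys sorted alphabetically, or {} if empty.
  after event 1 (t=7: SET total = 4): {total=4}
  after event 2 (t=13: SET total = 49): {total=49}
  after event 3 (t=18: SET max = 29): {max=29, total=49}
  after event 4 (t=28: INC max by 9): {max=38, total=49}
  after event 5 (t=31: SET total = 32): {max=38, total=32}
  after event 6 (t=41: SET count = 41): {count=41, max=38, total=32}
  after event 7 (t=42: SET max = -3): {count=41, max=-3, total=32}
  after event 8 (t=52: DEC total by 4): {count=41, max=-3, total=28}
  after event 9 (t=54: SET total = 2): {count=41, max=-3, total=2}
  after event 10 (t=55: DEL count): {max=-3, total=2}
  after event 11 (t=60: SET total = 9): {max=-3, total=9}
  after event 12 (t=70: DEC max by 2): {max=-5, total=9}

Answer: {max=-5, total=9}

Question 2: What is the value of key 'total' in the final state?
Track key 'total' through all 12 events:
  event 1 (t=7: SET total = 4): total (absent) -> 4
  event 2 (t=13: SET total = 49): total 4 -> 49
  event 3 (t=18: SET max = 29): total unchanged
  event 4 (t=28: INC max by 9): total unchanged
  event 5 (t=31: SET total = 32): total 49 -> 32
  event 6 (t=41: SET count = 41): total unchanged
  event 7 (t=42: SET max = -3): total unchanged
  event 8 (t=52: DEC total by 4): total 32 -> 28
  event 9 (t=54: SET total = 2): total 28 -> 2
  event 10 (t=55: DEL count): total unchanged
  event 11 (t=60: SET total = 9): total 2 -> 9
  event 12 (t=70: DEC max by 2): total unchanged
Final: total = 9

Answer: 9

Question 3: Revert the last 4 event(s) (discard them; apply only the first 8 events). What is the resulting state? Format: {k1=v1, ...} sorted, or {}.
Answer: {count=41, max=-3, total=28}

Derivation:
Keep first 8 events (discard last 4):
  after event 1 (t=7: SET total = 4): {total=4}
  after event 2 (t=13: SET total = 49): {total=49}
  after event 3 (t=18: SET max = 29): {max=29, total=49}
  after event 4 (t=28: INC max by 9): {max=38, total=49}
  after event 5 (t=31: SET total = 32): {max=38, total=32}
  after event 6 (t=41: SET count = 41): {count=41, max=38, total=32}
  after event 7 (t=42: SET max = -3): {count=41, max=-3, total=32}
  after event 8 (t=52: DEC total by 4): {count=41, max=-3, total=28}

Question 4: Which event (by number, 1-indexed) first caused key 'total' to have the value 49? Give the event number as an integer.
Answer: 2

Derivation:
Looking for first event where total becomes 49:
  event 1: total = 4
  event 2: total 4 -> 49  <-- first match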